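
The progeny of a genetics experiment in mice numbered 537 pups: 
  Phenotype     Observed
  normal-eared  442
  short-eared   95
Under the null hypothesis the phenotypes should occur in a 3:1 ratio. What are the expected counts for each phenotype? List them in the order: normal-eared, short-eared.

Expected counts for N = 537 under a 3:1 ratio (total parts = 4):
  normal-eared: 537 × 3/4 = 402.75
  short-eared: 537 × 1/4 = 134.25

402.75, 134.25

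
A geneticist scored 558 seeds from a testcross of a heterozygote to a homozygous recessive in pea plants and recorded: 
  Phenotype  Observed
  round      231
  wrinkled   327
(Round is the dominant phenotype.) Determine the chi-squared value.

A testcross of a heterozygote (Aa × aa) gives a 1:1 phenotypic ratio.
Under the 1:1 hypothesis (Σ ratio = 2, N = 558):
  round: 558 × 1/2 = 279
  wrinkled: 558 × 1/2 = 279
χ² = Σ (O − E)² / E
  round: (231 − 279)² / 279 = 8.2581
  wrinkled: (327 − 279)² / 279 = 8.2581
χ² = 8.2581 + 8.2581 = 16.5162 ≈ 16.516

16.516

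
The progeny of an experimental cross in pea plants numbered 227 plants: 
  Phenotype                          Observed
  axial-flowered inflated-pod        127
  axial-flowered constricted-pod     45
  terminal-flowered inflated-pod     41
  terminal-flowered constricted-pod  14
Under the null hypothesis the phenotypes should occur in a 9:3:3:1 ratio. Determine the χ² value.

The 9:3:3:1 ratio has 16 parts, so with N = 227 the expected counts are:
  axial-flowered inflated-pod: 227 × 9/16 = 127.6875
  axial-flowered constricted-pod: 227 × 3/16 = 42.5625
  terminal-flowered inflated-pod: 227 × 3/16 = 42.5625
  terminal-flowered constricted-pod: 227 × 1/16 = 14.1875
χ² = Σ (O − E)² / E
  axial-flowered inflated-pod: (127 − 127.6875)² / 127.6875 = 0.0037
  axial-flowered constricted-pod: (45 − 42.5625)² / 42.5625 = 0.1396
  terminal-flowered inflated-pod: (41 − 42.5625)² / 42.5625 = 0.0574
  terminal-flowered constricted-pod: (14 − 14.1875)² / 14.1875 = 0.0025
χ² = 0.0037 + 0.1396 + 0.0574 + 0.0025 = 0.2032 ≈ 0.203

0.203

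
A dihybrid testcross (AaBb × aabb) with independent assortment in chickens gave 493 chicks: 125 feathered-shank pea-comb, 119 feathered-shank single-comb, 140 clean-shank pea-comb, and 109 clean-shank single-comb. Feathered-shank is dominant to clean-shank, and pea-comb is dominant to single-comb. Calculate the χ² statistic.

A dihybrid testcross with independent assortment gives a 1:1:1:1 ratio.
The 1:1:1:1 ratio has 4 parts, so with N = 493 the expected counts are:
  feathered-shank pea-comb: 493 × 1/4 = 123.25
  feathered-shank single-comb: 493 × 1/4 = 123.25
  clean-shank pea-comb: 493 × 1/4 = 123.25
  clean-shank single-comb: 493 × 1/4 = 123.25
χ² = Σ (O − E)² / E
  feathered-shank pea-comb: (125 − 123.25)² / 123.25 = 0.0248
  feathered-shank single-comb: (119 − 123.25)² / 123.25 = 0.1466
  clean-shank pea-comb: (140 − 123.25)² / 123.25 = 2.2764
  clean-shank single-comb: (109 − 123.25)² / 123.25 = 1.6476
χ² = 0.0248 + 0.1466 + 2.2764 + 1.6476 = 4.0954 ≈ 4.095

4.095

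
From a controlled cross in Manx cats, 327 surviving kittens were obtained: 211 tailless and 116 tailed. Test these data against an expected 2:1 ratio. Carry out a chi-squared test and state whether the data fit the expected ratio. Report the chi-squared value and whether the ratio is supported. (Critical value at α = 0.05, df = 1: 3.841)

Expected counts for N = 327 under a 2:1 ratio (total parts = 3):
  tailless: 327 × 2/3 = 218
  tailed: 327 × 1/3 = 109
χ² = Σ (O − E)² / E
  tailless: (211 − 218)² / 218 = 0.2248
  tailed: (116 − 109)² / 109 = 0.4495
χ² = 0.2248 + 0.4495 = 0.6743 ≈ 0.674
Degrees of freedom = 2 − 1 = 1; critical value at α = 0.05 is 3.841.
Since 0.674 < 3.841, we fail to reject the null hypothesis — the data are consistent with the 2:1 ratio.

0.674; consistent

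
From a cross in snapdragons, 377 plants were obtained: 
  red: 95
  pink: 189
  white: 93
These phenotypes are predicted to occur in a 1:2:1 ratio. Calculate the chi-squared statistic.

Expected counts for N = 377 under a 1:2:1 ratio (total parts = 4):
  red: 377 × 1/4 = 94.25
  pink: 377 × 2/4 = 188.5
  white: 377 × 1/4 = 94.25
χ² = Σ (O − E)² / E
  red: (95 − 94.25)² / 94.25 = 0.0060
  pink: (189 − 188.5)² / 188.5 = 0.0013
  white: (93 − 94.25)² / 94.25 = 0.0166
χ² = 0.0060 + 0.0013 + 0.0166 = 0.0239 ≈ 0.024

0.024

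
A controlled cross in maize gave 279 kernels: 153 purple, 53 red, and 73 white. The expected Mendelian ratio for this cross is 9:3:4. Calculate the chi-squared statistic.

0.259

Under the 9:3:4 hypothesis (Σ ratio = 16, N = 279):
  purple: 279 × 9/16 = 156.9375
  red: 279 × 3/16 = 52.3125
  white: 279 × 4/16 = 69.75
χ² = Σ (O − E)² / E
  purple: (153 − 156.9375)² / 156.9375 = 0.0988
  red: (53 − 52.3125)² / 52.3125 = 0.0090
  white: (73 − 69.75)² / 69.75 = 0.1514
χ² = 0.0988 + 0.0090 + 0.1514 = 0.2592 ≈ 0.259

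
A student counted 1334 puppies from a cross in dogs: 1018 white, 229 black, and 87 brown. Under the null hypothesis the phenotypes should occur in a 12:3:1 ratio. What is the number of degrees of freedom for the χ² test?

A goodness-of-fit test with 3 phenotype classes has df = 3 − 1 = 2.

2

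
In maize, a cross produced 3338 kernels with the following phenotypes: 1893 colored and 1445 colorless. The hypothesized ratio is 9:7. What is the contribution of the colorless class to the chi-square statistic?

Total ratio parts = 16. Expected numbers out of 3338:
  colored: 3338 × 9/16 = 1877.625
  colorless: 3338 × 7/16 = 1460.375
Contribution of colorless: (1445 − 1460.375)² / 1460.375 = 0.1619

0.162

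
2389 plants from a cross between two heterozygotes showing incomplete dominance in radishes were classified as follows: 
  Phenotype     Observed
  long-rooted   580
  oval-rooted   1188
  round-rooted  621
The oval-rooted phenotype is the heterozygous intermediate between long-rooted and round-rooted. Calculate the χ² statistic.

1.478

With incomplete dominance, a heterozygote × heterozygote cross gives a 1:2:1 phenotypic ratio.
Total ratio parts = 4. Expected numbers out of 2389:
  long-rooted: 2389 × 1/4 = 597.25
  oval-rooted: 2389 × 2/4 = 1194.5
  round-rooted: 2389 × 1/4 = 597.25
χ² = Σ (O − E)² / E
  long-rooted: (580 − 597.25)² / 597.25 = 0.4982
  oval-rooted: (1188 − 1194.5)² / 1194.5 = 0.0354
  round-rooted: (621 − 597.25)² / 597.25 = 0.9444
χ² = 0.4982 + 0.0354 + 0.9444 = 1.478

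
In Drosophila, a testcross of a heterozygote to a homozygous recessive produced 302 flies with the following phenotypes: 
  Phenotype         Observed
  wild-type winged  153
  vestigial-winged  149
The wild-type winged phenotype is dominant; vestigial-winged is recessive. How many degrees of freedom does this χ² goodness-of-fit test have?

1

A testcross of a heterozygote (Aa × aa) gives a 1:1 phenotypic ratio.
A goodness-of-fit test with 2 phenotype classes has df = 2 − 1 = 1.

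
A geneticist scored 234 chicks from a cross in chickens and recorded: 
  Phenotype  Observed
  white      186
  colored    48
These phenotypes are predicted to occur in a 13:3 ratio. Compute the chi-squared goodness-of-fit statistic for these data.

Under the 13:3 hypothesis (Σ ratio = 16, N = 234):
  white: 234 × 13/16 = 190.125
  colored: 234 × 3/16 = 43.875
χ² = Σ (O − E)² / E
  white: (186 − 190.125)² / 190.125 = 0.0895
  colored: (48 − 43.875)² / 43.875 = 0.3878
χ² = 0.0895 + 0.3878 = 0.4773 ≈ 0.477

0.477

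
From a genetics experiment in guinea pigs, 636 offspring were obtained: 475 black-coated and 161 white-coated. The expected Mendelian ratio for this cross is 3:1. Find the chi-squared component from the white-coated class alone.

Under the 3:1 hypothesis (Σ ratio = 4, N = 636):
  black-coated: 636 × 3/4 = 477
  white-coated: 636 × 1/4 = 159
Contribution of white-coated: (161 − 159)² / 159 = 0.0252

0.025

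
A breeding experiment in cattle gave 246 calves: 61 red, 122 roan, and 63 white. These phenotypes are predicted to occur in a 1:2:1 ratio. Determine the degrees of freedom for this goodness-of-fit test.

A goodness-of-fit test with 3 phenotype classes has df = 3 − 1 = 2.

2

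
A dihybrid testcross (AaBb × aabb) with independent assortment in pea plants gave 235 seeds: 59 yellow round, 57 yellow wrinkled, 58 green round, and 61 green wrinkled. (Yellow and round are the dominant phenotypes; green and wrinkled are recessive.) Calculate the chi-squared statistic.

0.149

A dihybrid testcross with independent assortment gives a 1:1:1:1 ratio.
Under the 1:1:1:1 hypothesis (Σ ratio = 4, N = 235):
  yellow round: 235 × 1/4 = 58.75
  yellow wrinkled: 235 × 1/4 = 58.75
  green round: 235 × 1/4 = 58.75
  green wrinkled: 235 × 1/4 = 58.75
χ² = Σ (O − E)² / E
  yellow round: (59 − 58.75)² / 58.75 = 0.0011
  yellow wrinkled: (57 − 58.75)² / 58.75 = 0.0521
  green round: (58 − 58.75)² / 58.75 = 0.0096
  green wrinkled: (61 − 58.75)² / 58.75 = 0.0862
χ² = 0.0011 + 0.0521 + 0.0096 + 0.0862 = 0.149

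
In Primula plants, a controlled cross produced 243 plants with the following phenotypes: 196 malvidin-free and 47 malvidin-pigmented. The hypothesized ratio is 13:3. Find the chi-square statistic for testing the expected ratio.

Expected counts for N = 243 under a 13:3 ratio (total parts = 16):
  malvidin-free: 243 × 13/16 = 197.4375
  malvidin-pigmented: 243 × 3/16 = 45.5625
χ² = Σ (O − E)² / E
  malvidin-free: (196 − 197.4375)² / 197.4375 = 0.0105
  malvidin-pigmented: (47 − 45.5625)² / 45.5625 = 0.0454
χ² = 0.0105 + 0.0454 = 0.0559 ≈ 0.056

0.056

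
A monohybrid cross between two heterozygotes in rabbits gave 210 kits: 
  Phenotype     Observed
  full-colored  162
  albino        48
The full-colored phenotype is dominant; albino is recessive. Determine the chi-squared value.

For a monohybrid cross between heterozygotes with complete dominance, the expected phenotypic ratio is 3:1.
Under the 3:1 hypothesis (Σ ratio = 4, N = 210):
  full-colored: 210 × 3/4 = 157.5
  albino: 210 × 1/4 = 52.5
χ² = Σ (O − E)² / E
  full-colored: (162 − 157.5)² / 157.5 = 0.1286
  albino: (48 − 52.5)² / 52.5 = 0.3857
χ² = 0.1286 + 0.3857 = 0.5143 ≈ 0.514

0.514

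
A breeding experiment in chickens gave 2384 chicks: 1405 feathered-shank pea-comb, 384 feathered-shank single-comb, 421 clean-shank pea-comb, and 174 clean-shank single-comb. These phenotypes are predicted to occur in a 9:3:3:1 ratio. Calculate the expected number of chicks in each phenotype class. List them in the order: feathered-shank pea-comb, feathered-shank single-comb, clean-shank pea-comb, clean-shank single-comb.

1341, 447, 447, 149

Under the 9:3:3:1 hypothesis (Σ ratio = 16, N = 2384):
  feathered-shank pea-comb: 2384 × 9/16 = 1341
  feathered-shank single-comb: 2384 × 3/16 = 447
  clean-shank pea-comb: 2384 × 3/16 = 447
  clean-shank single-comb: 2384 × 1/16 = 149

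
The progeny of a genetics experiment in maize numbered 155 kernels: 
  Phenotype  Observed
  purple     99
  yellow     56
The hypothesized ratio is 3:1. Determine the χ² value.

10.239

The 3:1 ratio has 4 parts, so with N = 155 the expected counts are:
  purple: 155 × 3/4 = 116.25
  yellow: 155 × 1/4 = 38.75
χ² = Σ (O − E)² / E
  purple: (99 − 116.25)² / 116.25 = 2.5597
  yellow: (56 − 38.75)² / 38.75 = 7.6790
χ² = 2.5597 + 7.6790 = 10.2387 ≈ 10.239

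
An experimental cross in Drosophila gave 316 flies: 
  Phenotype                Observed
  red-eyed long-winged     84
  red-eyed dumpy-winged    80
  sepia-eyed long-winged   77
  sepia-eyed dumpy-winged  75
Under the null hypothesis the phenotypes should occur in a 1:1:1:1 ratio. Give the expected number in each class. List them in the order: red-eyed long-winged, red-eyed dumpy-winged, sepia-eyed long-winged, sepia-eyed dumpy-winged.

Under the 1:1:1:1 hypothesis (Σ ratio = 4, N = 316):
  red-eyed long-winged: 316 × 1/4 = 79
  red-eyed dumpy-winged: 316 × 1/4 = 79
  sepia-eyed long-winged: 316 × 1/4 = 79
  sepia-eyed dumpy-winged: 316 × 1/4 = 79

79, 79, 79, 79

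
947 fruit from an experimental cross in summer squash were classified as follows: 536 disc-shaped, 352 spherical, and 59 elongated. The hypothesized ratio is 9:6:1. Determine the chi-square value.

0.049

Total ratio parts = 16. Expected numbers out of 947:
  disc-shaped: 947 × 9/16 = 532.6875
  spherical: 947 × 6/16 = 355.125
  elongated: 947 × 1/16 = 59.1875
χ² = Σ (O − E)² / E
  disc-shaped: (536 − 532.6875)² / 532.6875 = 0.0206
  spherical: (352 − 355.125)² / 355.125 = 0.0275
  elongated: (59 − 59.1875)² / 59.1875 = 0.0006
χ² = 0.0206 + 0.0275 + 0.0006 = 0.0487 ≈ 0.049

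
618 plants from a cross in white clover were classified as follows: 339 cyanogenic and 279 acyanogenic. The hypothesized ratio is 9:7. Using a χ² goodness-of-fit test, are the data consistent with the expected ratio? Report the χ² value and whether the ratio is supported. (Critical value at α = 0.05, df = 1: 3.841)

Under the 9:7 hypothesis (Σ ratio = 16, N = 618):
  cyanogenic: 618 × 9/16 = 347.625
  acyanogenic: 618 × 7/16 = 270.375
χ² = Σ (O − E)² / E
  cyanogenic: (339 − 347.625)² / 347.625 = 0.2140
  acyanogenic: (279 − 270.375)² / 270.375 = 0.2751
χ² = 0.2140 + 0.2751 = 0.4891 ≈ 0.489
Degrees of freedom = 2 − 1 = 1; critical value at α = 0.05 is 3.841.
Since 0.489 < 3.841, we fail to reject the null hypothesis — the data are consistent with the 9:7 ratio.

0.489; consistent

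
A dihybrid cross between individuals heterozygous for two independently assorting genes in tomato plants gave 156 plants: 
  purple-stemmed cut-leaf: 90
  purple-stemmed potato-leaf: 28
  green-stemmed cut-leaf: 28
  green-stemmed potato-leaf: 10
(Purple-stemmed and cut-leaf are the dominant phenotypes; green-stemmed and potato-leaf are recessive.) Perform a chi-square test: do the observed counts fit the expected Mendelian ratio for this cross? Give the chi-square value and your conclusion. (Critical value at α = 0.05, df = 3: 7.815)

A dihybrid F₂ with independent assortment and complete dominance at both loci gives a 9:3:3:1 phenotypic ratio.
Under the 9:3:3:1 hypothesis (Σ ratio = 16, N = 156):
  purple-stemmed cut-leaf: 156 × 9/16 = 87.75
  purple-stemmed potato-leaf: 156 × 3/16 = 29.25
  green-stemmed cut-leaf: 156 × 3/16 = 29.25
  green-stemmed potato-leaf: 156 × 1/16 = 9.75
χ² = Σ (O − E)² / E
  purple-stemmed cut-leaf: (90 − 87.75)² / 87.75 = 0.0577
  purple-stemmed potato-leaf: (28 − 29.25)² / 29.25 = 0.0534
  green-stemmed cut-leaf: (28 − 29.25)² / 29.25 = 0.0534
  green-stemmed potato-leaf: (10 − 9.75)² / 9.75 = 0.0064
χ² = 0.0577 + 0.0534 + 0.0534 + 0.0064 = 0.1709 ≈ 0.171
Degrees of freedom = 4 − 1 = 3; critical value at α = 0.05 is 7.815.
Since 0.171 < 7.815, we fail to reject the null hypothesis — the data are consistent with the 9:3:3:1 ratio.

0.171; consistent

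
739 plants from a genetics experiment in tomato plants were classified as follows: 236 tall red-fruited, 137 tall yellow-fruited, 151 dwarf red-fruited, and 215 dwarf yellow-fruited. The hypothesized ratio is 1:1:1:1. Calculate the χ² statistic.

Expected counts for N = 739 under a 1:1:1:1 ratio (total parts = 4):
  tall red-fruited: 739 × 1/4 = 184.75
  tall yellow-fruited: 739 × 1/4 = 184.75
  dwarf red-fruited: 739 × 1/4 = 184.75
  dwarf yellow-fruited: 739 × 1/4 = 184.75
χ² = Σ (O − E)² / E
  tall red-fruited: (236 − 184.75)² / 184.75 = 14.2168
  tall yellow-fruited: (137 − 184.75)² / 184.75 = 12.3413
  dwarf red-fruited: (151 − 184.75)² / 184.75 = 6.1654
  dwarf yellow-fruited: (215 − 184.75)² / 184.75 = 4.9530
χ² = 14.2168 + 12.3413 + 6.1654 + 4.9530 = 37.6765 ≈ 37.677

37.677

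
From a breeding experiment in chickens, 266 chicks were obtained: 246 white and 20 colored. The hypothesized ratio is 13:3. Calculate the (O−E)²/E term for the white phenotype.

4.130

The 13:3 ratio has 16 parts, so with N = 266 the expected counts are:
  white: 266 × 13/16 = 216.125
  colored: 266 × 3/16 = 49.875
Contribution of white: (246 − 216.125)² / 216.125 = 4.1296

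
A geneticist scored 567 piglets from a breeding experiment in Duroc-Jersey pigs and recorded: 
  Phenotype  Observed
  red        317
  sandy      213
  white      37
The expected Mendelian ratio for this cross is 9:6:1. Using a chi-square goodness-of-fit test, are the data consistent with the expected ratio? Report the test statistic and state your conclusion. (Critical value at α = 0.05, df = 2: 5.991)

0.081; consistent

Expected counts for N = 567 under a 9:6:1 ratio (total parts = 16):
  red: 567 × 9/16 = 318.9375
  sandy: 567 × 6/16 = 212.625
  white: 567 × 1/16 = 35.4375
χ² = Σ (O − E)² / E
  red: (317 − 318.9375)² / 318.9375 = 0.0118
  sandy: (213 − 212.625)² / 212.625 = 0.0007
  white: (37 − 35.4375)² / 35.4375 = 0.0689
χ² = 0.0118 + 0.0007 + 0.0689 = 0.0814 ≈ 0.081
Degrees of freedom = 3 − 1 = 2; critical value at α = 0.05 is 5.991.
Since 0.081 < 5.991, we fail to reject the null hypothesis — the data are consistent with the 9:6:1 ratio.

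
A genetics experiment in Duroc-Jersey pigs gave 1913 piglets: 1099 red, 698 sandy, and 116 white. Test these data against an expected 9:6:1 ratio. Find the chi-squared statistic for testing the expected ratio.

1.118

Expected counts for N = 1913 under a 9:6:1 ratio (total parts = 16):
  red: 1913 × 9/16 = 1076.0625
  sandy: 1913 × 6/16 = 717.375
  white: 1913 × 1/16 = 119.5625
χ² = Σ (O − E)² / E
  red: (1099 − 1076.0625)² / 1076.0625 = 0.4889
  sandy: (698 − 717.375)² / 717.375 = 0.5233
  white: (116 − 119.5625)² / 119.5625 = 0.1061
χ² = 0.4889 + 0.5233 + 0.1061 = 1.1183 ≈ 1.118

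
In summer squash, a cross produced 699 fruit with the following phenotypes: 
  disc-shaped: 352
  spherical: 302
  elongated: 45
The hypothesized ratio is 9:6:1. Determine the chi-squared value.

10.420

The 9:6:1 ratio has 16 parts, so with N = 699 the expected counts are:
  disc-shaped: 699 × 9/16 = 393.1875
  spherical: 699 × 6/16 = 262.125
  elongated: 699 × 1/16 = 43.6875
χ² = Σ (O − E)² / E
  disc-shaped: (352 − 393.1875)² / 393.1875 = 4.3145
  spherical: (302 − 262.125)² / 262.125 = 6.0659
  elongated: (45 − 43.6875)² / 43.6875 = 0.0394
χ² = 4.3145 + 6.0659 + 0.0394 = 10.4198 ≈ 10.420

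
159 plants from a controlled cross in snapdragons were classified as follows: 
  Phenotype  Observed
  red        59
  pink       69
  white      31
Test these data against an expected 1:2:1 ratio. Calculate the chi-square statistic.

12.635

The 1:2:1 ratio has 4 parts, so with N = 159 the expected counts are:
  red: 159 × 1/4 = 39.75
  pink: 159 × 2/4 = 79.5
  white: 159 × 1/4 = 39.75
χ² = Σ (O − E)² / E
  red: (59 − 39.75)² / 39.75 = 9.3223
  pink: (69 − 79.5)² / 79.5 = 1.3868
  white: (31 − 39.75)² / 39.75 = 1.9261
χ² = 9.3223 + 1.3868 + 1.9261 = 12.6352 ≈ 12.635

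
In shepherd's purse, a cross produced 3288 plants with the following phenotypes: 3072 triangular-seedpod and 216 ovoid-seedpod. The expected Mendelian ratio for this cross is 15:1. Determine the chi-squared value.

0.572

The 15:1 ratio has 16 parts, so with N = 3288 the expected counts are:
  triangular-seedpod: 3288 × 15/16 = 3082.5
  ovoid-seedpod: 3288 × 1/16 = 205.5
χ² = Σ (O − E)² / E
  triangular-seedpod: (3072 − 3082.5)² / 3082.5 = 0.0358
  ovoid-seedpod: (216 − 205.5)² / 205.5 = 0.5365
χ² = 0.0358 + 0.5365 = 0.5723 ≈ 0.572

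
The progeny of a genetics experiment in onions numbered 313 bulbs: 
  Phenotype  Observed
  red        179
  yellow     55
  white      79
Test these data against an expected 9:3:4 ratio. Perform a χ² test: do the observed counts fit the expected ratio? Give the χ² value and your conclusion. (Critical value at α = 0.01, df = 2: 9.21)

Under the 9:3:4 hypothesis (Σ ratio = 16, N = 313):
  red: 313 × 9/16 = 176.0625
  yellow: 313 × 3/16 = 58.6875
  white: 313 × 4/16 = 78.25
χ² = Σ (O − E)² / E
  red: (179 − 176.0625)² / 176.0625 = 0.0490
  yellow: (55 − 58.6875)² / 58.6875 = 0.2317
  white: (79 − 78.25)² / 78.25 = 0.0072
χ² = 0.0490 + 0.2317 + 0.0072 = 0.2879 ≈ 0.288
Degrees of freedom = 3 − 1 = 2; critical value at α = 0.01 is 9.21.
Since 0.288 < 9.21, we fail to reject the null hypothesis — the data are consistent with the 9:3:4 ratio.

0.288; consistent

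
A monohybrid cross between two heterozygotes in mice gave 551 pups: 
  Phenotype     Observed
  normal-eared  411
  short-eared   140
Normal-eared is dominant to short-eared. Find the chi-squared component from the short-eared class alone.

0.037

For a monohybrid cross between heterozygotes with complete dominance, the expected phenotypic ratio is 3:1.
The 3:1 ratio has 4 parts, so with N = 551 the expected counts are:
  normal-eared: 551 × 3/4 = 413.25
  short-eared: 551 × 1/4 = 137.75
Contribution of short-eared: (140 − 137.75)² / 137.75 = 0.0368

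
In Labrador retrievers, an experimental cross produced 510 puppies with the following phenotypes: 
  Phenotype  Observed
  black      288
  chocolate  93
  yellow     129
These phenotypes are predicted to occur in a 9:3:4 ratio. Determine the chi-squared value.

Expected counts for N = 510 under a 9:3:4 ratio (total parts = 16):
  black: 510 × 9/16 = 286.875
  chocolate: 510 × 3/16 = 95.625
  yellow: 510 × 4/16 = 127.5
χ² = Σ (O − E)² / E
  black: (288 − 286.875)² / 286.875 = 0.0044
  chocolate: (93 − 95.625)² / 95.625 = 0.0721
  yellow: (129 − 127.5)² / 127.5 = 0.0176
χ² = 0.0044 + 0.0721 + 0.0176 = 0.0941 ≈ 0.094

0.094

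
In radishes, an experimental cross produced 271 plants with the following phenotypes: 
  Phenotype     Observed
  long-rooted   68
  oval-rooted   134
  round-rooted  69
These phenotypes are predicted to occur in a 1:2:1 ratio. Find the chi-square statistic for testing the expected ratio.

Expected counts for N = 271 under a 1:2:1 ratio (total parts = 4):
  long-rooted: 271 × 1/4 = 67.75
  oval-rooted: 271 × 2/4 = 135.5
  round-rooted: 271 × 1/4 = 67.75
χ² = Σ (O − E)² / E
  long-rooted: (68 − 67.75)² / 67.75 = 0.0009
  oval-rooted: (134 − 135.5)² / 135.5 = 0.0166
  round-rooted: (69 − 67.75)² / 67.75 = 0.0231
χ² = 0.0009 + 0.0166 + 0.0231 = 0.0406 ≈ 0.041

0.041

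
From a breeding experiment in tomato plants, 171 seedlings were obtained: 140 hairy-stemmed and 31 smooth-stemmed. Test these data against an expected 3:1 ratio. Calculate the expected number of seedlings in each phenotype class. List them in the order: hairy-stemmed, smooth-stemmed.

128.25, 42.75

Expected counts for N = 171 under a 3:1 ratio (total parts = 4):
  hairy-stemmed: 171 × 3/4 = 128.25
  smooth-stemmed: 171 × 1/4 = 42.75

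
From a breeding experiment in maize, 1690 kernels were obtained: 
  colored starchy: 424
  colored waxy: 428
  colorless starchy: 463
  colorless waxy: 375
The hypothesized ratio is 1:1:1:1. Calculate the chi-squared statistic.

9.299

Expected counts for N = 1690 under a 1:1:1:1 ratio (total parts = 4):
  colored starchy: 1690 × 1/4 = 422.5
  colored waxy: 1690 × 1/4 = 422.5
  colorless starchy: 1690 × 1/4 = 422.5
  colorless waxy: 1690 × 1/4 = 422.5
χ² = Σ (O − E)² / E
  colored starchy: (424 − 422.5)² / 422.5 = 0.0053
  colored waxy: (428 − 422.5)² / 422.5 = 0.0716
  colorless starchy: (463 − 422.5)² / 422.5 = 3.8822
  colorless waxy: (375 − 422.5)² / 422.5 = 5.3402
χ² = 0.0053 + 0.0716 + 3.8822 + 5.3402 = 9.2993 ≈ 9.299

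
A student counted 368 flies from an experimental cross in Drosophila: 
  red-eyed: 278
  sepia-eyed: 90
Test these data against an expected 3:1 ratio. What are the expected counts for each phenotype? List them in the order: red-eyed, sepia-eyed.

276, 92

Expected counts for N = 368 under a 3:1 ratio (total parts = 4):
  red-eyed: 368 × 3/4 = 276
  sepia-eyed: 368 × 1/4 = 92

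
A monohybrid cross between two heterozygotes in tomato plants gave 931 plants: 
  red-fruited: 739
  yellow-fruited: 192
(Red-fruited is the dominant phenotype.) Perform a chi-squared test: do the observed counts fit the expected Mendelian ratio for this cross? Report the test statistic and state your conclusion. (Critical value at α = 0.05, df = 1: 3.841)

9.513; not consistent

For a monohybrid cross between heterozygotes with complete dominance, the expected phenotypic ratio is 3:1.
The 3:1 ratio has 4 parts, so with N = 931 the expected counts are:
  red-fruited: 931 × 3/4 = 698.25
  yellow-fruited: 931 × 1/4 = 232.75
χ² = Σ (O − E)² / E
  red-fruited: (739 − 698.25)² / 698.25 = 2.3782
  yellow-fruited: (192 − 232.75)² / 232.75 = 7.1345
χ² = 2.3782 + 7.1345 = 9.5127 ≈ 9.513
Degrees of freedom = 2 − 1 = 1; critical value at α = 0.05 is 3.841.
Since 9.513 > 3.841, we reject the null hypothesis — the data do not fit the 3:1 ratio.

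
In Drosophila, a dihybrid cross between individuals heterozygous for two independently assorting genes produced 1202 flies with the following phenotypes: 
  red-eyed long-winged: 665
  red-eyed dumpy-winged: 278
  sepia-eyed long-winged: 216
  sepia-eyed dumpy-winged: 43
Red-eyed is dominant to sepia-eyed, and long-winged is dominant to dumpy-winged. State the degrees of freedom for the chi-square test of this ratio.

3

A dihybrid F₂ with independent assortment and complete dominance at both loci gives a 9:3:3:1 phenotypic ratio.
A goodness-of-fit test with 4 phenotype classes has df = 4 − 1 = 3.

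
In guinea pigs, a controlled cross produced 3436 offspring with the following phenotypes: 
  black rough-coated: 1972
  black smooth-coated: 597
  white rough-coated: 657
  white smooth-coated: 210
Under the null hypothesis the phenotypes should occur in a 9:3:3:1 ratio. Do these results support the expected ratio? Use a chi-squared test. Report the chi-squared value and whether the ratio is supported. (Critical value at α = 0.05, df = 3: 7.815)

4.620; consistent

Expected counts for N = 3436 under a 9:3:3:1 ratio (total parts = 16):
  black rough-coated: 3436 × 9/16 = 1932.75
  black smooth-coated: 3436 × 3/16 = 644.25
  white rough-coated: 3436 × 3/16 = 644.25
  white smooth-coated: 3436 × 1/16 = 214.75
χ² = Σ (O − E)² / E
  black rough-coated: (1972 − 1932.75)² / 1932.75 = 0.7971
  black smooth-coated: (597 − 644.25)² / 644.25 = 3.4654
  white rough-coated: (657 − 644.25)² / 644.25 = 0.2523
  white smooth-coated: (210 − 214.75)² / 214.75 = 0.1051
χ² = 0.7971 + 3.4654 + 0.2523 + 0.1051 = 4.6199 ≈ 4.620
Degrees of freedom = 4 − 1 = 3; critical value at α = 0.05 is 7.815.
Since 4.620 < 7.815, we fail to reject the null hypothesis — the data are consistent with the 9:3:3:1 ratio.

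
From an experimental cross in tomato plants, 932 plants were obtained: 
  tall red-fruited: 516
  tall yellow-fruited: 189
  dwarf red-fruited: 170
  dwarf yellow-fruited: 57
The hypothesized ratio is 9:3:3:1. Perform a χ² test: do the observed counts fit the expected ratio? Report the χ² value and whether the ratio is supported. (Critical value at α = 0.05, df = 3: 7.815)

The 9:3:3:1 ratio has 16 parts, so with N = 932 the expected counts are:
  tall red-fruited: 932 × 9/16 = 524.25
  tall yellow-fruited: 932 × 3/16 = 174.75
  dwarf red-fruited: 932 × 3/16 = 174.75
  dwarf yellow-fruited: 932 × 1/16 = 58.25
χ² = Σ (O − E)² / E
  tall red-fruited: (516 − 524.25)² / 524.25 = 0.1298
  tall yellow-fruited: (189 − 174.75)² / 174.75 = 1.1620
  dwarf red-fruited: (170 − 174.75)² / 174.75 = 0.1291
  dwarf yellow-fruited: (57 − 58.25)² / 58.25 = 0.0268
χ² = 0.1298 + 1.1620 + 0.1291 + 0.0268 = 1.4477 ≈ 1.448
Degrees of freedom = 4 − 1 = 3; critical value at α = 0.05 is 7.815.
Since 1.448 < 7.815, we fail to reject the null hypothesis — the data are consistent with the 9:3:3:1 ratio.

1.448; consistent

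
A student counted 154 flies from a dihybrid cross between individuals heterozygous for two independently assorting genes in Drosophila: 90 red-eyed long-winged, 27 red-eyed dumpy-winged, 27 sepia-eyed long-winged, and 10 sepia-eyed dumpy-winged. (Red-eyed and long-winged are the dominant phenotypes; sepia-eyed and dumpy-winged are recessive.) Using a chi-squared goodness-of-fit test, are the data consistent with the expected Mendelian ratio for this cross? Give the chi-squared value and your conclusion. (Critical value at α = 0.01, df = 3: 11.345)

0.390; consistent

A dihybrid F₂ with independent assortment and complete dominance at both loci gives a 9:3:3:1 phenotypic ratio.
Expected counts for N = 154 under a 9:3:3:1 ratio (total parts = 16):
  red-eyed long-winged: 154 × 9/16 = 86.625
  red-eyed dumpy-winged: 154 × 3/16 = 28.875
  sepia-eyed long-winged: 154 × 3/16 = 28.875
  sepia-eyed dumpy-winged: 154 × 1/16 = 9.625
χ² = Σ (O − E)² / E
  red-eyed long-winged: (90 − 86.625)² / 86.625 = 0.1315
  red-eyed dumpy-winged: (27 − 28.875)² / 28.875 = 0.1218
  sepia-eyed long-winged: (27 − 28.875)² / 28.875 = 0.1218
  sepia-eyed dumpy-winged: (10 − 9.625)² / 9.625 = 0.0146
χ² = 0.1315 + 0.1218 + 0.1218 + 0.0146 = 0.3897 ≈ 0.390
Degrees of freedom = 4 − 1 = 3; critical value at α = 0.01 is 11.345.
Since 0.390 < 11.345, we fail to reject the null hypothesis — the data are consistent with the 9:3:3:1 ratio.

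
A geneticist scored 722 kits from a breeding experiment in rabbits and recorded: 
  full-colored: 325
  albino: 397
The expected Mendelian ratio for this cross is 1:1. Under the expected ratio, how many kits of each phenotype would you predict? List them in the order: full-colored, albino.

Expected counts for N = 722 under a 1:1 ratio (total parts = 2):
  full-colored: 722 × 1/2 = 361
  albino: 722 × 1/2 = 361

361, 361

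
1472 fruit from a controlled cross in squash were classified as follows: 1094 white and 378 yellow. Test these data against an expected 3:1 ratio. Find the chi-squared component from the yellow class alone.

Under the 3:1 hypothesis (Σ ratio = 4, N = 1472):
  white: 1472 × 3/4 = 1104
  yellow: 1472 × 1/4 = 368
Contribution of yellow: (378 − 368)² / 368 = 0.2717

0.272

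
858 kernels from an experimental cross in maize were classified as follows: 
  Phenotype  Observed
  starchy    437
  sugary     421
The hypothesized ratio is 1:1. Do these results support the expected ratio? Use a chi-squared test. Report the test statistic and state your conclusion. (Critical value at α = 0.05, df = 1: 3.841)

Under the 1:1 hypothesis (Σ ratio = 2, N = 858):
  starchy: 858 × 1/2 = 429
  sugary: 858 × 1/2 = 429
χ² = Σ (O − E)² / E
  starchy: (437 − 429)² / 429 = 0.1492
  sugary: (421 − 429)² / 429 = 0.1492
χ² = 0.1492 + 0.1492 = 0.2984 ≈ 0.298
Degrees of freedom = 2 − 1 = 1; critical value at α = 0.05 is 3.841.
Since 0.298 < 3.841, we fail to reject the null hypothesis — the data are consistent with the 1:1 ratio.

0.298; consistent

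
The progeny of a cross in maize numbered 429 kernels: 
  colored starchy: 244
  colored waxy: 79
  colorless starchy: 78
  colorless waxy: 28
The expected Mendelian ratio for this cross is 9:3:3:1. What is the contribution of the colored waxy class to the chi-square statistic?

The 9:3:3:1 ratio has 16 parts, so with N = 429 the expected counts are:
  colored starchy: 429 × 9/16 = 241.3125
  colored waxy: 429 × 3/16 = 80.4375
  colorless starchy: 429 × 3/16 = 80.4375
  colorless waxy: 429 × 1/16 = 26.8125
Contribution of colored waxy: (79 − 80.4375)² / 80.4375 = 0.0257

0.026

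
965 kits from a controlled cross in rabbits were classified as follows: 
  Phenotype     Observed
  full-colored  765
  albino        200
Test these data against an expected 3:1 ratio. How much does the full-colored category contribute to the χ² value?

The 3:1 ratio has 4 parts, so with N = 965 the expected counts are:
  full-colored: 965 × 3/4 = 723.75
  albino: 965 × 1/4 = 241.25
Contribution of full-colored: (765 − 723.75)² / 723.75 = 2.3510

2.351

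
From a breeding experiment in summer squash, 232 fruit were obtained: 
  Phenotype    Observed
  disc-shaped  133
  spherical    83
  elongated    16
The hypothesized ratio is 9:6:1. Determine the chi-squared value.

Expected counts for N = 232 under a 9:6:1 ratio (total parts = 16):
  disc-shaped: 232 × 9/16 = 130.5
  spherical: 232 × 6/16 = 87
  elongated: 232 × 1/16 = 14.5
χ² = Σ (O − E)² / E
  disc-shaped: (133 − 130.5)² / 130.5 = 0.0479
  spherical: (83 − 87)² / 87 = 0.1839
  elongated: (16 − 14.5)² / 14.5 = 0.1552
χ² = 0.0479 + 0.1839 + 0.1552 = 0.387

0.387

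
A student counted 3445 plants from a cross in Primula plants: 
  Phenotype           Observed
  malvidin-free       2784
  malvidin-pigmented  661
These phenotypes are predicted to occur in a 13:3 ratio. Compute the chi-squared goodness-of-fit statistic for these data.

0.432

Total ratio parts = 16. Expected numbers out of 3445:
  malvidin-free: 3445 × 13/16 = 2799.0625
  malvidin-pigmented: 3445 × 3/16 = 645.9375
χ² = Σ (O − E)² / E
  malvidin-free: (2784 − 2799.0625)² / 2799.0625 = 0.0811
  malvidin-pigmented: (661 − 645.9375)² / 645.9375 = 0.3512
χ² = 0.0811 + 0.3512 = 0.4323 ≈ 0.432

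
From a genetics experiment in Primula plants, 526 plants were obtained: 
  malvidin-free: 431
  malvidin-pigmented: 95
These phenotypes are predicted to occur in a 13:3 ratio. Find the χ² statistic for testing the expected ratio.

The 13:3 ratio has 16 parts, so with N = 526 the expected counts are:
  malvidin-free: 526 × 13/16 = 427.375
  malvidin-pigmented: 526 × 3/16 = 98.625
χ² = Σ (O − E)² / E
  malvidin-free: (431 − 427.375)² / 427.375 = 0.0307
  malvidin-pigmented: (95 − 98.625)² / 98.625 = 0.1332
χ² = 0.0307 + 0.1332 = 0.1639 ≈ 0.164

0.164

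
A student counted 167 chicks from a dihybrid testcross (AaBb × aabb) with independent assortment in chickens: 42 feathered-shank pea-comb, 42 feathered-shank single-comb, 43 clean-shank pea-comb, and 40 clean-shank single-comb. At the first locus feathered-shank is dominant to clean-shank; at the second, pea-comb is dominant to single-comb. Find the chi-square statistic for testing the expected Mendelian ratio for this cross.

A dihybrid testcross with independent assortment gives a 1:1:1:1 ratio.
The 1:1:1:1 ratio has 4 parts, so with N = 167 the expected counts are:
  feathered-shank pea-comb: 167 × 1/4 = 41.75
  feathered-shank single-comb: 167 × 1/4 = 41.75
  clean-shank pea-comb: 167 × 1/4 = 41.75
  clean-shank single-comb: 167 × 1/4 = 41.75
χ² = Σ (O − E)² / E
  feathered-shank pea-comb: (42 − 41.75)² / 41.75 = 0.0015
  feathered-shank single-comb: (42 − 41.75)² / 41.75 = 0.0015
  clean-shank pea-comb: (43 − 41.75)² / 41.75 = 0.0374
  clean-shank single-comb: (40 − 41.75)² / 41.75 = 0.0734
χ² = 0.0015 + 0.0015 + 0.0374 + 0.0734 = 0.1138 ≈ 0.114

0.114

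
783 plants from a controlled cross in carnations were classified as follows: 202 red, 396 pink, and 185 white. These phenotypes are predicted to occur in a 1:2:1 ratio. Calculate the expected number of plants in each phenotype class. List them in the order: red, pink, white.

Expected counts for N = 783 under a 1:2:1 ratio (total parts = 4):
  red: 783 × 1/4 = 195.75
  pink: 783 × 2/4 = 391.5
  white: 783 × 1/4 = 195.75

195.75, 391.5, 195.75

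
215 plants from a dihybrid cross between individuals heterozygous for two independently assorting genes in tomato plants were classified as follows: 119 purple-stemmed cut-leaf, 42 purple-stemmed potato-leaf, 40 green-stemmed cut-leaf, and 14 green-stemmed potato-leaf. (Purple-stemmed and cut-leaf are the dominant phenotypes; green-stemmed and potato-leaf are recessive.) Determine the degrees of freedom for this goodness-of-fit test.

A dihybrid F₂ with independent assortment and complete dominance at both loci gives a 9:3:3:1 phenotypic ratio.
A goodness-of-fit test with 4 phenotype classes has df = 4 − 1 = 3.

3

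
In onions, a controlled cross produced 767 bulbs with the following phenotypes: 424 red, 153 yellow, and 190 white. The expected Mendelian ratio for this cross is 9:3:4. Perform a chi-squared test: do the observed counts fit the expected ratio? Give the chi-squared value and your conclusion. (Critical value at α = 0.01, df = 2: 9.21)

Expected counts for N = 767 under a 9:3:4 ratio (total parts = 16):
  red: 767 × 9/16 = 431.4375
  yellow: 767 × 3/16 = 143.8125
  white: 767 × 4/16 = 191.75
χ² = Σ (O − E)² / E
  red: (424 − 431.4375)² / 431.4375 = 0.1282
  yellow: (153 − 143.8125)² / 143.8125 = 0.5869
  white: (190 − 191.75)² / 191.75 = 0.0160
χ² = 0.1282 + 0.5869 + 0.0160 = 0.7311 ≈ 0.731
Degrees of freedom = 3 − 1 = 2; critical value at α = 0.01 is 9.21.
Since 0.731 < 9.21, we fail to reject the null hypothesis — the data are consistent with the 9:3:4 ratio.

0.731; consistent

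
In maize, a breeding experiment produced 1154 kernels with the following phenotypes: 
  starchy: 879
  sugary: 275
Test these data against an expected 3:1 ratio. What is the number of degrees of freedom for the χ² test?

1

A goodness-of-fit test with 2 phenotype classes has df = 2 − 1 = 1.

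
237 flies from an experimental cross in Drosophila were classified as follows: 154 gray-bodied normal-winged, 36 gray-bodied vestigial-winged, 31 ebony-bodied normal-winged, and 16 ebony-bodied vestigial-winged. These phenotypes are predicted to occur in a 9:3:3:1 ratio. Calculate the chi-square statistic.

8.971

Expected counts for N = 237 under a 9:3:3:1 ratio (total parts = 16):
  gray-bodied normal-winged: 237 × 9/16 = 133.3125
  gray-bodied vestigial-winged: 237 × 3/16 = 44.4375
  ebony-bodied normal-winged: 237 × 3/16 = 44.4375
  ebony-bodied vestigial-winged: 237 × 1/16 = 14.8125
χ² = Σ (O − E)² / E
  gray-bodied normal-winged: (154 − 133.3125)² / 133.3125 = 3.2103
  gray-bodied vestigial-winged: (36 − 44.4375)² / 44.4375 = 1.6021
  ebony-bodied normal-winged: (31 − 44.4375)² / 44.4375 = 4.0634
  ebony-bodied vestigial-winged: (16 − 14.8125)² / 14.8125 = 0.0952
χ² = 3.2103 + 1.6021 + 4.0634 + 0.0952 = 8.971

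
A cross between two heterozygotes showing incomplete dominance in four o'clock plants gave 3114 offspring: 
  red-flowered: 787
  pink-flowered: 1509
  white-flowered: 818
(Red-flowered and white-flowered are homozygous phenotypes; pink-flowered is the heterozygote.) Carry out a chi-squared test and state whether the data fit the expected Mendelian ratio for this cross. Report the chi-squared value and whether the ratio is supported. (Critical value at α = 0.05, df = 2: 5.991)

3.577; consistent

With incomplete dominance, a heterozygote × heterozygote cross gives a 1:2:1 phenotypic ratio.
Total ratio parts = 4. Expected numbers out of 3114:
  red-flowered: 3114 × 1/4 = 778.5
  pink-flowered: 3114 × 2/4 = 1557
  white-flowered: 3114 × 1/4 = 778.5
χ² = Σ (O − E)² / E
  red-flowered: (787 − 778.5)² / 778.5 = 0.0928
  pink-flowered: (1509 − 1557)² / 1557 = 1.4798
  white-flowered: (818 − 778.5)² / 778.5 = 2.0042
χ² = 0.0928 + 1.4798 + 2.0042 = 3.5768 ≈ 3.577
Degrees of freedom = 3 − 1 = 2; critical value at α = 0.05 is 5.991.
Since 3.577 < 5.991, we fail to reject the null hypothesis — the data are consistent with the 1:2:1 ratio.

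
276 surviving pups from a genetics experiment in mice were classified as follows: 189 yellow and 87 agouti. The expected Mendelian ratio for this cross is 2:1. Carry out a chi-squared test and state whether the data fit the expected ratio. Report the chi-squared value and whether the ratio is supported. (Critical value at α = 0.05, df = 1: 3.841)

0.408; consistent

Under the 2:1 hypothesis (Σ ratio = 3, N = 276):
  yellow: 276 × 2/3 = 184
  agouti: 276 × 1/3 = 92
χ² = Σ (O − E)² / E
  yellow: (189 − 184)² / 184 = 0.1359
  agouti: (87 − 92)² / 92 = 0.2717
χ² = 0.1359 + 0.2717 = 0.4076 ≈ 0.408
Degrees of freedom = 2 − 1 = 1; critical value at α = 0.05 is 3.841.
Since 0.408 < 3.841, we fail to reject the null hypothesis — the data are consistent with the 2:1 ratio.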